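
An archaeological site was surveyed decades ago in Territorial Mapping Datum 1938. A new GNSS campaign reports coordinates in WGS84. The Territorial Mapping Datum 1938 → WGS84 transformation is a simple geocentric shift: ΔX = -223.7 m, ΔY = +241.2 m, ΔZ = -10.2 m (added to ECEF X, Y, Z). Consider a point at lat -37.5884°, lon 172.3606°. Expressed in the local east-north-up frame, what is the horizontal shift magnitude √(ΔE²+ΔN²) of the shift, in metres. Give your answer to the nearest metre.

256 m

The local east axis at (φ, λ) is (−sin λ, cos λ, 0), so ΔE = −sin(172.3606°)·(-223.7) + cos(172.3606°)·241.2 = -209.32 m.
The local north axis is (−sin φ cos λ, −sin φ sin λ, cos φ), giving ΔN = 135.242 + 19.559 − 8.083 = 146.72 m.
Horizontal magnitude = √(ΔE² + ΔN²) = √((-209.32)² + 146.72²) = 255.62 m.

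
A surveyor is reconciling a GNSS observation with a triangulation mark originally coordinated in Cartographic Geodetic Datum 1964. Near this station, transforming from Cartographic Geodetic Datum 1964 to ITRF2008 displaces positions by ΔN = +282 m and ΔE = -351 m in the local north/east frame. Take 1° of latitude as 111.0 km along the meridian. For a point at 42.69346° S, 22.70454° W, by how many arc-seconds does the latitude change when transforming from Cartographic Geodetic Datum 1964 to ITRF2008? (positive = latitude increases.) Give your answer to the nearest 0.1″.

Δφ = 9.1″

1° of latitude = 111.0 km, so Δφ = 282.0 / 111000 = 0.0025405° = 9.146″.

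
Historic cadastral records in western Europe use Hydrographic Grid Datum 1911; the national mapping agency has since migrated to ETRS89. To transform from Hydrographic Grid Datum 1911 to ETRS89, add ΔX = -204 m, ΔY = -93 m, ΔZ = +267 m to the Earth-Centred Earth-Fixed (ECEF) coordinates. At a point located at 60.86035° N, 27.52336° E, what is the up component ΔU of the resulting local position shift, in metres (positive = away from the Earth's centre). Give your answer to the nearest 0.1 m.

ΔU = 124.2 m

The local up (radial) axis is (cos φ cos λ, cos φ sin λ, sin φ), giving ΔU = -88.093 − 20.927 + 233.207 = 124.19 m.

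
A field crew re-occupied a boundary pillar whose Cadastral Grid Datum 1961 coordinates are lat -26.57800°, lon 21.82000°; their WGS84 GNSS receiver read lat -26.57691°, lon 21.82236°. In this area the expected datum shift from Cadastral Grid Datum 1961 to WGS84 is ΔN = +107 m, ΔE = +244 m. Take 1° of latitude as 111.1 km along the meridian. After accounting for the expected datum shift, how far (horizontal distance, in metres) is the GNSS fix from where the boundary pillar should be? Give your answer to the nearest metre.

Observed coordinate differences: Δφ = +0.00109°, Δλ = +0.00236°.
Converting to metres (1° lat = 111100 m, cos φ = 0.894326): observed ΔN = 121.1 m, observed ΔE = 234.5 m.
Subtracting the expected shift leaves a residual of 121.1 − (107) = 14.1 m north and 234.5 − (244) = -9.5 m east.
Residual distance = √(14.1² + (-9.5)²) = 17.0 m.

17 m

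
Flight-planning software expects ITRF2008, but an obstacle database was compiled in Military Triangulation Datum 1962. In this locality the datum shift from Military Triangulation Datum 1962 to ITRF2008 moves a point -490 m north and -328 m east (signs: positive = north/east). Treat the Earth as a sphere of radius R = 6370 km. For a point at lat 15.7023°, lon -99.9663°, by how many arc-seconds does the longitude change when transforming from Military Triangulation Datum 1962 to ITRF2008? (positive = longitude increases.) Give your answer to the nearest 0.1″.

Δλ = -11.0″

At latitude 15.7023°, cos φ = 0.962681.
One radian of longitude at latitude φ spans R cos φ, so Δλ = ΔE / (R cos φ) = -328.0 / (6370000 × 0.962681) = -5.3487e-05 rad = -11.033″.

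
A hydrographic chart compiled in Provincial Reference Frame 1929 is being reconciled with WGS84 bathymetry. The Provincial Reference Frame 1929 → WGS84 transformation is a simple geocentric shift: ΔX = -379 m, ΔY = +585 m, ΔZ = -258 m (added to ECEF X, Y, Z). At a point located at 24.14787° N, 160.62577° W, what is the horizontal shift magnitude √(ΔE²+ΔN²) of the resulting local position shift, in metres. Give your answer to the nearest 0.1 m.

742.0 m

The local east axis at (φ, λ) is (−sin λ, cos λ, 0), so ΔE = −sin(-160.62577°)·(-379) + cos(-160.62577°)·585 = -677.60 m.
The local north axis is (−sin φ cos λ, −sin φ sin λ, cos φ), giving ΔN = -146.266 + 79.391 − 235.423 = -302.30 m.
Horizontal magnitude = √(ΔE² + ΔN²) = √((-677.60)² + (-302.30)²) = 741.98 m.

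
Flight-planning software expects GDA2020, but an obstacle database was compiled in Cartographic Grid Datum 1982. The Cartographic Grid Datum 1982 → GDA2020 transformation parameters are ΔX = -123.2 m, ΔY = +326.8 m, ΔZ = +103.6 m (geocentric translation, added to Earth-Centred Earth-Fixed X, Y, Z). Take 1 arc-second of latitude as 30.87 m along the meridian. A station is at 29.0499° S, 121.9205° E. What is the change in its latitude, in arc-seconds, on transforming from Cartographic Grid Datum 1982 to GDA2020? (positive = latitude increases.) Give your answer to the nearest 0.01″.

sin φ = -0.485571, cos φ = 0.874197, sin λ = 0.848783, cos λ = -0.528742.
North component: ΔN = −sin φ cos λ·ΔX − sin φ sin λ·ΔY + cos φ·ΔZ = −(-0.485571)(-0.528742)(-123.2) − (-0.485571)(0.848783)(326.8) + (0.874197)(103.6) = 256.89 m.
1° of latitude spans 3600 × 30.87 = 111132 m, so Δφ = 256.89 / 111132 × 3600 = 8.322″.

Δφ = 8.32″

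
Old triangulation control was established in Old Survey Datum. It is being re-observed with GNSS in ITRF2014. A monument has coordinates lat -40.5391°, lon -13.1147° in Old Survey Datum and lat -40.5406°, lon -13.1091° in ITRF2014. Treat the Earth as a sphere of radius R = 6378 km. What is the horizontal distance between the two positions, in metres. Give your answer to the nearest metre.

502 m

Δφ = -40.5406° − -40.5391° = -0.0015°; Δλ = -13.1091° − -13.1147° = +0.0056°.
1° along a meridian = πR/180 = 111317 m.
ΔN = Δφ × 111317 = -167.0 m; ΔE = Δλ × 111317 × cos(-40.5391°) = +0.0056 × 111317 × 0.759963 = 473.7 m.
Distance = √(ΔE² + ΔN²) = √(473.7² + (-167.0)²) = 502.3 m.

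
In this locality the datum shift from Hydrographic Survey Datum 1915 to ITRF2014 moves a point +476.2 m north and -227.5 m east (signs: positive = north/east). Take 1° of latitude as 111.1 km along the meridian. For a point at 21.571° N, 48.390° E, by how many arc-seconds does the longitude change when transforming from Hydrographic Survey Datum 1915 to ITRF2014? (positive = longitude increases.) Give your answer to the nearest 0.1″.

At latitude 21.571°, cos φ = 0.929963.
1° of longitude at this latitude = 111.1 × cos φ = 103.32 km, so Δλ = -227.5 / 103318.9 = -0.0022019° = -7.927″.

Δλ = -7.9″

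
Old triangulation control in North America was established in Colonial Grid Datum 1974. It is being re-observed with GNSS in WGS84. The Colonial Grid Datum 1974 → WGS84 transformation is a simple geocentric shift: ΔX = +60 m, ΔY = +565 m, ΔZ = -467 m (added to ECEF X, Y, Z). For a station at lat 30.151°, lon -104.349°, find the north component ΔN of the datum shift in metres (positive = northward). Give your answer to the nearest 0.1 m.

ΔN = -121.4 m

The local north axis is (−sin φ cos λ, −sin φ sin λ, cos φ), giving ΔN = 7.469 + 274.936 − 403.817 = -121.41 m.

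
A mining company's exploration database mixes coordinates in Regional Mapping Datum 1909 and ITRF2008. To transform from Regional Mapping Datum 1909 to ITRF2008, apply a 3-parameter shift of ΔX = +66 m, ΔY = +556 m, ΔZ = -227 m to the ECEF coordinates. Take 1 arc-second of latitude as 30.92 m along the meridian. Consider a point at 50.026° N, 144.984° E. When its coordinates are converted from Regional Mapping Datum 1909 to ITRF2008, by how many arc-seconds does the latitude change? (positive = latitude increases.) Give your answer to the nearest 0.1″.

Δφ = -11.3″

sin φ = 0.766336, cos φ = 0.642440, sin λ = 0.573805, cos λ = -0.818992.
North component: ΔN = −sin φ cos λ·ΔX − sin φ sin λ·ΔY + cos φ·ΔZ = −(0.766336)(-0.818992)(66) − (0.766336)(0.573805)(556) + (0.642440)(-227) = -348.90 m.
1° of latitude spans 3600 × 30.92 = 111312 m, so Δφ = -348.90 / 111312 × 3600 = -11.284″.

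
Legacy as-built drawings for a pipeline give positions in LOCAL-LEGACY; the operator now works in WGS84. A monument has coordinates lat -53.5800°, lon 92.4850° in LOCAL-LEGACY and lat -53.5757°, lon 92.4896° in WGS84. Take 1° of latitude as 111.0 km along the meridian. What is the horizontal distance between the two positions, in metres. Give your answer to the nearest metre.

565 m

Δφ = -53.5757° − -53.5800° = +0.0043°; Δλ = 92.4896° − 92.4850° = +0.0046°.
ΔN = Δφ × 111000 = 477.3 m; ΔE = Δλ × 111000 × cos(-53.5800°) = +0.0046 × 111000 × 0.593700 = 303.1 m.
Distance = √(ΔE² + ΔN²) = √(303.1² + 477.3²) = 565.4 m.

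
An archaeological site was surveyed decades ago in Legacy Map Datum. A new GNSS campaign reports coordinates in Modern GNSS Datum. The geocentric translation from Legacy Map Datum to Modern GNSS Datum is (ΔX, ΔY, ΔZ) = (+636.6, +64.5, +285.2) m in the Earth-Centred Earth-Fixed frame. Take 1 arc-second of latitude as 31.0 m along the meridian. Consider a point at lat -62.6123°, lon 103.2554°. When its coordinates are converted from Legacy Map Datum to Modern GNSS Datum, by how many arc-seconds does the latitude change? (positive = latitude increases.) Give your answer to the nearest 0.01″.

sin φ = -0.887914, cos φ = 0.460009, sin λ = 0.973358, cos λ = -0.229292.
North component: ΔN = −sin φ cos λ·ΔX − sin φ sin λ·ΔY + cos φ·ΔZ = −(-0.887914)(-0.229292)(636.6) − (-0.887914)(0.973358)(64.5) + (0.460009)(285.2) = 57.33 m.
1° of latitude spans 3600 × 31.00 = 111600 m, so Δφ = 57.33 / 111600 × 3600 = 1.849″.

Δφ = 1.85″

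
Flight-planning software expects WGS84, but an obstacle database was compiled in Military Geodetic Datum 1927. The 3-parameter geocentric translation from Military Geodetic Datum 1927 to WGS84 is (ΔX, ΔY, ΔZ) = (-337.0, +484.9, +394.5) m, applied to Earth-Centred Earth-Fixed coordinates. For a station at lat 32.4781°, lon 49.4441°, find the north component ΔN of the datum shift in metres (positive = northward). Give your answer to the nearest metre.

At φ = 32.4781°, λ = 49.4441°: sin φ = 0.536977, cos φ = 0.843597, sin λ = 0.759772, cos λ = 0.650190.
ΔN = −sin φ cos λ·ΔX − sin φ sin λ·ΔY + cos φ·ΔZ = −(0.536977)(0.650190)(-337.0) − (0.536977)(0.759772)(484.9) + (0.843597)(394.5) = 252.63 m.

ΔN = 253 m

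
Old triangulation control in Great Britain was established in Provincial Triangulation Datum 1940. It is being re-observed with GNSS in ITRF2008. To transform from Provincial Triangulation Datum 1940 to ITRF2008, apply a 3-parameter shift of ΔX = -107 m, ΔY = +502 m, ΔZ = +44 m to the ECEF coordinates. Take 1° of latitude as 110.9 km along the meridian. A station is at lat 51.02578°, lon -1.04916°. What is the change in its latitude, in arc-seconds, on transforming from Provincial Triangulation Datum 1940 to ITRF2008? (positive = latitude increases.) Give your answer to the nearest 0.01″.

Δφ = 3.83″

sin φ = 0.777429, cos φ = 0.628971, sin λ = -0.018310, cos λ = 0.999832.
North component: ΔN = −sin φ cos λ·ΔX − sin φ sin λ·ΔY + cos φ·ΔZ = −(0.777429)(0.999832)(-107) − (0.777429)(-0.018310)(502) + (0.628971)(44) = 117.99 m.
1° of latitude spans 110900 m, so Δφ = 117.99 / 110900 × 3600 = 3.830″.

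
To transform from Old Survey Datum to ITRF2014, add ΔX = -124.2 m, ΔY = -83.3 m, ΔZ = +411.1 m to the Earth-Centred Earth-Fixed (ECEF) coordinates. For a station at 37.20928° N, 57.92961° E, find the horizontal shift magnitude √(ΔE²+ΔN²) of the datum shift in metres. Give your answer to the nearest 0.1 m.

The local east axis at (φ, λ) is (−sin λ, cos λ, 0), so ΔE = −sin(57.92961°)·(-124.2) + cos(57.92961°)·(-83.3) = 61.02 m.
The local north axis is (−sin φ cos λ, −sin φ sin λ, cos φ), giving ΔN = 39.879 + 42.687 + 327.413 = 409.98 m.
Horizontal magnitude = √(ΔE² + ΔN²) = √(61.02² + 409.98²) = 414.49 m.

414.5 m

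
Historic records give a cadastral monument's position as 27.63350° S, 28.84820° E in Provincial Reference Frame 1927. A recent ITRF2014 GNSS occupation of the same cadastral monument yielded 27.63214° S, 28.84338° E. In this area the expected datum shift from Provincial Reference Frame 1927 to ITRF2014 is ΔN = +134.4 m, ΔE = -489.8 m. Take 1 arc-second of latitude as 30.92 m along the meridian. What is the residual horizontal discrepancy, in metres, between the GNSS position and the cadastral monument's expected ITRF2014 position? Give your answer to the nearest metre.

22 m

Observed coordinate differences: Δφ = +0.00136°, Δλ = -0.00482°.
Converting to metres (1° lat = 111312 m, cos φ = 0.885933): observed ΔN = 151.4 m, observed ΔE = -475.3 m.
Subtracting the expected shift leaves a residual of 151.4 − (134.4) = 17.0 m north and -475.3 − (-489.8) = 14.5 m east.
Residual distance = √(17.0² + 14.5²) = 22.3 m.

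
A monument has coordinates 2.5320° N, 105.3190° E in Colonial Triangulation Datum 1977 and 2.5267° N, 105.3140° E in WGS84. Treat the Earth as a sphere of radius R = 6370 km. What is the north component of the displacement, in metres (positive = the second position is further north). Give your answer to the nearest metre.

ΔN = -589 m

Δφ = 2.5267° − 2.5320° = -0.0053°; Δλ = 105.3140° − 105.3190° = -0.0050°.
1° along a meridian = πR/180 = 111177 m.
ΔN = Δφ × 111177 = -589.2 m; ΔE = Δλ × 111177 × cos(2.5320°) = -0.0050 × 111177 × 0.999024 = -555.3 m.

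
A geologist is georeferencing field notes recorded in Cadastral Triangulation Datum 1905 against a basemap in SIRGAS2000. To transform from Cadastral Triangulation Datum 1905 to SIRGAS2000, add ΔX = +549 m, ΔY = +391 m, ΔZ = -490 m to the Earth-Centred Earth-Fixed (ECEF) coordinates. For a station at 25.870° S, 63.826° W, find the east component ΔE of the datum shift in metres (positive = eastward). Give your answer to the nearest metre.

The local east axis at (φ, λ) is (−sin λ, cos λ, 0), so ΔE = −sin(-63.826°)·549 + cos(-63.826°)·391 = 665.17 m.

ΔE = 665 m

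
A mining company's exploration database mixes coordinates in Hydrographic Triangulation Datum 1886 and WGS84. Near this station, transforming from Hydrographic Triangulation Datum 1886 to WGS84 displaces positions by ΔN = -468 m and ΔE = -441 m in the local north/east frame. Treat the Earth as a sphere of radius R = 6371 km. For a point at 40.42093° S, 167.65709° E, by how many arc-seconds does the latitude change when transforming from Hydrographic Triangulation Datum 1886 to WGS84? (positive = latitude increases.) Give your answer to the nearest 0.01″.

Δφ = -15.15″

On a sphere of radius R, 1 rad of latitude = R, so Δφ = ΔN / R = -468.0 / 6371000 = -7.3458e-05 rad = -15.152″.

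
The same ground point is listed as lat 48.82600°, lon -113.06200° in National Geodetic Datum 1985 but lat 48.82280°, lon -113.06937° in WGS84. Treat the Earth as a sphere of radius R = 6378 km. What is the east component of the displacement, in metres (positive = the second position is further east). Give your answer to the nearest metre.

ΔE = -540 m

Δφ = 48.82280° − 48.82600° = -0.00320°; Δλ = -113.06937° − -113.06200° = -0.00737°.
1° along a meridian = πR/180 = 111317 m.
ΔN = Δφ × 111317 = -356.2 m; ΔE = Δλ × 111317 × cos(48.82600°) = -0.00737 × 111317 × 0.658348 = -540.1 m.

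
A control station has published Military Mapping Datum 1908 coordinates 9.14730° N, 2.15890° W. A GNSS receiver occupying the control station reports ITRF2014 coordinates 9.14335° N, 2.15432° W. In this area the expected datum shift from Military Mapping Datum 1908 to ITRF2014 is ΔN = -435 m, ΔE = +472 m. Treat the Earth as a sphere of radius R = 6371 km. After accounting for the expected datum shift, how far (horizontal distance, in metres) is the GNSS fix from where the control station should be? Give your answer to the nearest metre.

31 m

Observed coordinate differences: Δφ = -0.00395°, Δλ = +0.00458°.
Converting to metres (1° lat = 111195 m, cos φ = 0.987283): observed ΔN = -439.2 m, observed ΔE = 502.8 m.
Subtracting the expected shift leaves a residual of -439.2 − (-435) = -4.2 m north and 502.8 − (472) = 30.8 m east.
Residual distance = √((-4.2)² + 30.8²) = 31.1 m.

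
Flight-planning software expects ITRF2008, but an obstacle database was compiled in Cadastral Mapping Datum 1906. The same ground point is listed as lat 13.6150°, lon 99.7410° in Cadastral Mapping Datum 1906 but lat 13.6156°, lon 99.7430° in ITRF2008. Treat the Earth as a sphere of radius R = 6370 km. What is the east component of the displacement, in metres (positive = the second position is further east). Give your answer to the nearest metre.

Δφ = 13.6156° − 13.6150° = +0.0006°; Δλ = 99.7430° − 99.7410° = +0.0020°.
1° along a meridian = πR/180 = 111177 m.
ΔN = Δφ × 111177 = 66.7 m; ΔE = Δλ × 111177 × cos(13.6150°) = +0.0020 × 111177 × 0.971899 = 216.1 m.

ΔE = 216 m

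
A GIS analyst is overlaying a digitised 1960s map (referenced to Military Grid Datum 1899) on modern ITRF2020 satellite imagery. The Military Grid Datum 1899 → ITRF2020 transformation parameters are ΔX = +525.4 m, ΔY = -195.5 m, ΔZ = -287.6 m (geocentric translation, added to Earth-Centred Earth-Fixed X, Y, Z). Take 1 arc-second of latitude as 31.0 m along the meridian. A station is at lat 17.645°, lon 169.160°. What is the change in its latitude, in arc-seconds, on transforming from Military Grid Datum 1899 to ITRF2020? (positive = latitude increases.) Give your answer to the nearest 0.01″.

sin φ = 0.303118, cos φ = 0.952953, sin λ = 0.188067, cos λ = -0.982156.
North component: ΔN = −sin φ cos λ·ΔX − sin φ sin λ·ΔY + cos φ·ΔZ = −(0.303118)(-0.982156)(525.4) − (0.303118)(0.188067)(-195.5) + (0.952953)(-287.6) = -106.51 m.
1° of latitude spans 3600 × 31.00 = 111600 m, so Δφ = -106.51 / 111600 × 3600 = -3.436″.

Δφ = -3.44″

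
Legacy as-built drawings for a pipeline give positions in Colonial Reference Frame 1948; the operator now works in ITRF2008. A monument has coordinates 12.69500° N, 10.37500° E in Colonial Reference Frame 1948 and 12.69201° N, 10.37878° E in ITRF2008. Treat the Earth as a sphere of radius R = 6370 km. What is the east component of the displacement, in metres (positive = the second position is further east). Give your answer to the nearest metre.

Δφ = 12.69201° − 12.69500° = -0.00299°; Δλ = 10.37878° − 10.37500° = +0.00378°.
1° along a meridian = πR/180 = 111177 m.
ΔN = Δφ × 111177 = -332.4 m; ΔE = Δλ × 111177 × cos(12.69500°) = +0.00378 × 111177 × 0.975554 = 410.0 m.

ΔE = 410 m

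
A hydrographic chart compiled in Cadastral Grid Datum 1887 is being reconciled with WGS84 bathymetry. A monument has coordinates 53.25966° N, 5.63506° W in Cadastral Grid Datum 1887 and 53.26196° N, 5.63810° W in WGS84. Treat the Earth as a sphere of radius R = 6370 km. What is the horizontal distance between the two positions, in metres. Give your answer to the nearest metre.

326 m

Δφ = 53.26196° − 53.25966° = +0.00230°; Δλ = -5.63810° − -5.63506° = -0.00304°.
1° along a meridian = πR/180 = 111177 m.
ΔN = Δφ × 111177 = 255.7 m; ΔE = Δλ × 111177 × cos(53.25966°) = -0.00304 × 111177 × 0.598190 = -202.2 m.
Distance = √(ΔE² + ΔN²) = √((-202.2)² + 255.7²) = 326.0 m.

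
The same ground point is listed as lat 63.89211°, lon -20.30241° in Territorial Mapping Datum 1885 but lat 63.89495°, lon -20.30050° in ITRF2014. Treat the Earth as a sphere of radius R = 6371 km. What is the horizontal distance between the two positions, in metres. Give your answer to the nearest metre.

Δφ = 63.89495° − 63.89211° = +0.00284°; Δλ = -20.30050° − -20.30241° = +0.00191°.
1° along a meridian = πR/180 = 111195 m.
ΔN = Δφ × 111195 = 315.8 m; ΔE = Δλ × 111195 × cos(63.89211°) = +0.00191 × 111195 × 0.440063 = 93.5 m.
Distance = √(ΔE² + ΔN²) = √(93.5² + 315.8²) = 329.3 m.

329 m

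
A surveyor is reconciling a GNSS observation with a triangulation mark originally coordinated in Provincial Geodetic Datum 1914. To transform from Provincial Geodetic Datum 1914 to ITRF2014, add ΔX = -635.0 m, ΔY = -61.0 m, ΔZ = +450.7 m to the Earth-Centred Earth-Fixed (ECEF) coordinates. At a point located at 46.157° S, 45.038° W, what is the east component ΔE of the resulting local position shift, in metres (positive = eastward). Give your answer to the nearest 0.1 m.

At φ = -46.157°, λ = -45.038°: sin φ = -0.721241, cos φ = 0.692685, sin λ = -0.707576, cos λ = 0.706638.
ΔE = −sin λ·ΔX + cos λ·ΔY = −(-0.707576)·(-635.0) + (0.706638)·(-61.0) = -492.42 m.

ΔE = -492.4 m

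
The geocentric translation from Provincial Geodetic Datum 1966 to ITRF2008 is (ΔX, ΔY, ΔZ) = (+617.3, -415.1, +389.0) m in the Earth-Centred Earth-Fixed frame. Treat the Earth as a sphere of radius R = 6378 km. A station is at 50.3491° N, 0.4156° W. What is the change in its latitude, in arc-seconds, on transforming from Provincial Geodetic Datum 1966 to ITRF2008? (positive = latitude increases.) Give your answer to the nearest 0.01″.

Δφ = -7.42″

sin φ = 0.769947, cos φ = 0.638108, sin λ = -0.007254, cos λ = 0.999974.
North component: ΔN = −sin φ cos λ·ΔX − sin φ sin λ·ΔY + cos φ·ΔZ = −(0.769947)(0.999974)(617.3) − (0.769947)(-0.007254)(-415.1) + (0.638108)(389.0) = -229.37 m.
1° of latitude spans πR/180 = 111317 m, so Δφ = -229.37 / 111317 × 3600 = -7.418″.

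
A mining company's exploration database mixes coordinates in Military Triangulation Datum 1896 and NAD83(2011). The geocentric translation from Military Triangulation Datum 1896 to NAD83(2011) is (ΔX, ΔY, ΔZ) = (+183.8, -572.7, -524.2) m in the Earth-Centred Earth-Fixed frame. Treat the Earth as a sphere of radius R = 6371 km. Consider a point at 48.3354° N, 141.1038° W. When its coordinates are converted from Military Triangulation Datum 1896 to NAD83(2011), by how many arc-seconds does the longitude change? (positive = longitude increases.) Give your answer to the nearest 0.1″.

sin φ = 0.747049, cos φ = 0.664769, sin λ = -0.627911, cos λ = -0.778285.
East component: ΔE = −sin λ·ΔX + cos λ·ΔY = −(-0.627911)(183.8) + (-0.778285)(-572.7) = 561.13 m.
1° of latitude spans πR/180 = 111195 m; at latitude φ, 1° of longitude spans that × cos φ = 73918.9 m, so Δλ = 561.13 / 73918.9 × 3600 = 27.328″.

Δλ = 27.3″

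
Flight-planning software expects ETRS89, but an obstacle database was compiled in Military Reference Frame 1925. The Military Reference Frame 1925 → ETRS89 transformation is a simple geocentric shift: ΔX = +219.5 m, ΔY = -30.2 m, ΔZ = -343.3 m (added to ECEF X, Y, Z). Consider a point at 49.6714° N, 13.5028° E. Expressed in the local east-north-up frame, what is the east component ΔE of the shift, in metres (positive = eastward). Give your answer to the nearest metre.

ΔE = -81 m

The local east axis at (φ, λ) is (−sin λ, cos λ, 0), so ΔE = −sin(13.5028°)·219.5 + cos(13.5028°)·(-30.2) = -80.62 m.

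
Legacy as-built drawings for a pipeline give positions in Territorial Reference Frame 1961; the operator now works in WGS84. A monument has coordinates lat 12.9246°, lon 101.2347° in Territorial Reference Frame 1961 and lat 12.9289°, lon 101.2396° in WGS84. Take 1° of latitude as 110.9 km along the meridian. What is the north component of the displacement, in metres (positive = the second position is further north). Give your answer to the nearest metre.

ΔN = 477 m

Δφ = 12.9289° − 12.9246° = +0.0043°; Δλ = 101.2396° − 101.2347° = +0.0049°.
ΔN = Δφ × 110900 = 476.9 m; ΔE = Δλ × 110900 × cos(12.9246°) = +0.0049 × 110900 × 0.974665 = 529.6 m.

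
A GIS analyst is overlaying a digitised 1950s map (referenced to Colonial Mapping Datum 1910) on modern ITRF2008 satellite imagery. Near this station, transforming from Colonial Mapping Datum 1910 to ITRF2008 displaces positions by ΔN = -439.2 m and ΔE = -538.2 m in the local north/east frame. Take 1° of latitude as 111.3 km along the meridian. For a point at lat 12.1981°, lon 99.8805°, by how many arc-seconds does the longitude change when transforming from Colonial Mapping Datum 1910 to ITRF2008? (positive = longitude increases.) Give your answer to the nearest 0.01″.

Δλ = -17.81″

At latitude 12.1981°, cos φ = 0.977423.
1° of longitude at this latitude = 111.3 × cos φ = 108.79 km, so Δλ = -538.2 / 108787.2 = -0.0049473° = -17.810″.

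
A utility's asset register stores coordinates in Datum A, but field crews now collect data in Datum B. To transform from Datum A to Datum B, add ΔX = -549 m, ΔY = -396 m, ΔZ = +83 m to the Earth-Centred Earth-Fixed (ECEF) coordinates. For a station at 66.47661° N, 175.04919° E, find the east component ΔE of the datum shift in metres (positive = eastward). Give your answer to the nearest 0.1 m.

ΔE = 441.9 m

The local east axis at (φ, λ) is (−sin λ, cos λ, 0), so ΔE = −sin(175.04919°)·(-549) + cos(175.04919°)·(-396) = 441.90 m.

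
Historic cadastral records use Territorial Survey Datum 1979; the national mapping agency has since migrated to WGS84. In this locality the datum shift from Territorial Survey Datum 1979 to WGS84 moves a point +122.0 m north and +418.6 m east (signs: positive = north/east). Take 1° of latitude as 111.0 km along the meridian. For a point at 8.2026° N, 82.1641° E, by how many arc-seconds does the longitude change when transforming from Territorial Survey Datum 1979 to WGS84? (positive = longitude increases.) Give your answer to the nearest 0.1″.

At latitude 8.2026°, cos φ = 0.989770.
1° of longitude at this latitude = 111.0 × cos φ = 109.86 km, so Δλ = 418.6 / 109864.4 = 0.0038101° = 13.717″.

Δλ = 13.7″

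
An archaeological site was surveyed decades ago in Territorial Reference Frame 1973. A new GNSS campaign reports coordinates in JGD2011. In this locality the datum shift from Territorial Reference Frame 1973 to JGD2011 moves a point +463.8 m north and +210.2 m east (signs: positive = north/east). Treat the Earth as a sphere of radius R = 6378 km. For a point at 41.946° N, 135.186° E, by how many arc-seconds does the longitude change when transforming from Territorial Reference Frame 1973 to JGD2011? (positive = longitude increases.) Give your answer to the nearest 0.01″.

Δλ = 9.14″

At latitude 41.946°, cos φ = 0.743775.
One radian of longitude at latitude φ spans R cos φ, so Δλ = ΔE / (R cos φ) = 210.2 / (6378000 × 0.743775) = 4.4310e-05 rad = 9.140″.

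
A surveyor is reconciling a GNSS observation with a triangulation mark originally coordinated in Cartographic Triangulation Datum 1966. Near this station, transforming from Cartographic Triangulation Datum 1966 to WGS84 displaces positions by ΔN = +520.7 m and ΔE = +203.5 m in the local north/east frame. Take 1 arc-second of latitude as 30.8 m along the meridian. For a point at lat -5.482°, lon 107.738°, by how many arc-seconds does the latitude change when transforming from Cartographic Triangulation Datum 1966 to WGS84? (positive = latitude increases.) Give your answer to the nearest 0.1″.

Δφ = 16.9″

1″ of latitude = 30.80 m, so Δφ = 520.7 / 30.80 = 16.906″.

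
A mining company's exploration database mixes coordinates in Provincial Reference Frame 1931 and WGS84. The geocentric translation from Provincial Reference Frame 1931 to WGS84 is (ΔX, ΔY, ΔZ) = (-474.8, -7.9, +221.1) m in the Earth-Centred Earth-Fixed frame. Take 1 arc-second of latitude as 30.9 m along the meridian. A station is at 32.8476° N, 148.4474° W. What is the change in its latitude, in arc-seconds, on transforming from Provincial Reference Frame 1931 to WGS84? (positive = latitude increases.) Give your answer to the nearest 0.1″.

Δφ = -1.2″

sin φ = 0.542406, cos φ = 0.840116, sin λ = -0.523281, cos λ = -0.852160.
North component: ΔN = −sin φ cos λ·ΔX − sin φ sin λ·ΔY + cos φ·ΔZ = −(0.542406)(-0.852160)(-474.8) − (0.542406)(-0.523281)(-7.9) + (0.840116)(221.1) = -35.95 m.
1° of latitude spans 3600 × 30.90 = 111240 m, so Δφ = -35.95 / 111240 × 3600 = -1.164″.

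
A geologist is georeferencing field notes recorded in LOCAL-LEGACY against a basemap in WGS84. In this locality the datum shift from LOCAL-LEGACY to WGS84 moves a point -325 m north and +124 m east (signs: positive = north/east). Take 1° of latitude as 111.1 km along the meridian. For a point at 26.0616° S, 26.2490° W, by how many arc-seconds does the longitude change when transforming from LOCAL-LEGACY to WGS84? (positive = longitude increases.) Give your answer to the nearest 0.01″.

At latitude -26.0616°, cos φ = 0.898322.
1° of longitude at this latitude = 111.1 × cos φ = 99.80 km, so Δλ = 124.0 / 99803.6 = 0.0012424° = 4.473″.

Δλ = 4.47″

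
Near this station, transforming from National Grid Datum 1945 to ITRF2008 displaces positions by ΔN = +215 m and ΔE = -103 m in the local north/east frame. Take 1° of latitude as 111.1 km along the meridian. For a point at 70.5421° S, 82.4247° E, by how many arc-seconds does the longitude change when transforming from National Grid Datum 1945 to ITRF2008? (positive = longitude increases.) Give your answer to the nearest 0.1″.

At latitude -70.5421°, cos φ = 0.333114.
1° of longitude at this latitude = 111.1 × cos φ = 37.01 km, so Δλ = -103.0 / 37009.0 = -0.0027831° = -10.019″.

Δλ = -10.0″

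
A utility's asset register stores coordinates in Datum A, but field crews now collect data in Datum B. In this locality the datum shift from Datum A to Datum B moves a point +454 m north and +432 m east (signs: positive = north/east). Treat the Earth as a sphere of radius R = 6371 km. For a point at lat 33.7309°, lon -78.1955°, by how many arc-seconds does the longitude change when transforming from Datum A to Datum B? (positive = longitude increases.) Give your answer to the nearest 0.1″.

Δλ = 16.8″

At latitude 33.7309°, cos φ = 0.831655.
One radian of longitude at latitude φ spans R cos φ, so Δλ = ΔE / (R cos φ) = 432.0 / (6371000 × 0.831655) = 8.1533e-05 rad = 16.817″.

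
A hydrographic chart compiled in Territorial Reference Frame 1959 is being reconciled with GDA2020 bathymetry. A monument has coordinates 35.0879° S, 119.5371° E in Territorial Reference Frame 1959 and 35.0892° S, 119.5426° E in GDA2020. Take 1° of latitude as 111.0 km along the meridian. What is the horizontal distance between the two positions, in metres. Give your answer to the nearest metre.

Δφ = -35.0892° − -35.0879° = -0.0013°; Δλ = 119.5426° − 119.5371° = +0.0055°.
ΔN = Δφ × 111000 = -144.3 m; ΔE = Δλ × 111000 × cos(-35.0879°) = +0.0055 × 111000 × 0.818271 = 499.6 m.
Distance = √(ΔE² + ΔN²) = √(499.6² + (-144.3)²) = 520.0 m.

520 m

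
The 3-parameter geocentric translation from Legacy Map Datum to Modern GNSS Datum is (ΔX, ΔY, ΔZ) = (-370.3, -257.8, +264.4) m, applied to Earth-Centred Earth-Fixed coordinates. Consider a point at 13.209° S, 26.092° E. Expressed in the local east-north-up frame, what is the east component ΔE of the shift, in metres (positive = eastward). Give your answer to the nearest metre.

The local east axis at (φ, λ) is (−sin λ, cos λ, 0), so ΔE = −sin(26.092°)·(-370.3) + cos(26.092°)·(-257.8) = -68.66 m.

ΔE = -69 m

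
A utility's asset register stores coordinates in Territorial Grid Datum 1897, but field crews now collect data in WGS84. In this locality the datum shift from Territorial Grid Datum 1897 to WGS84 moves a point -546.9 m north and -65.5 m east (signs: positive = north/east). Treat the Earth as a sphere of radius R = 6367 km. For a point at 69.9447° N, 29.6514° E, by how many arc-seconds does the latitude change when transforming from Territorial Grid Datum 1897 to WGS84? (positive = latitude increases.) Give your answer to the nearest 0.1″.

On a sphere of radius R, 1 rad of latitude = R, so Δφ = ΔN / R = -546.9 / 6367000 = -8.5896e-05 rad = -17.717″.

Δφ = -17.7″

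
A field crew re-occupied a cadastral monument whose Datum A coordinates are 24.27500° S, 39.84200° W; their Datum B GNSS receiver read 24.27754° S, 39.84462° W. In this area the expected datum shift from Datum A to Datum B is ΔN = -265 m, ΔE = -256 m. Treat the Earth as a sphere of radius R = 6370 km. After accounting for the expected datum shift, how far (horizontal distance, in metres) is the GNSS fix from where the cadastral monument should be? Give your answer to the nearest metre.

20 m

Observed coordinate differences: Δφ = -0.00254°, Δλ = -0.00262°.
Converting to metres (1° lat = 111177 m, cos φ = 0.911583): observed ΔN = -282.4 m, observed ΔE = -265.5 m.
Subtracting the expected shift leaves a residual of -282.4 − (-265) = -17.4 m north and -265.5 − (-256) = -9.5 m east.
Residual distance = √((-17.4)² + (-9.5)²) = 19.8 m.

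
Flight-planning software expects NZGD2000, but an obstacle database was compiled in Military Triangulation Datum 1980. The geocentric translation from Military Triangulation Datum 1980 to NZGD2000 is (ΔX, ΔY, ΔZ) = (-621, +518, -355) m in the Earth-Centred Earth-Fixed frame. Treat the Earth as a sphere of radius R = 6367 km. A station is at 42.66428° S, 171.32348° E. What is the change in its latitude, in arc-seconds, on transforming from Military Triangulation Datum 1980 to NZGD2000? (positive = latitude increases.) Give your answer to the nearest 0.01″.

Δφ = 6.74″

sin φ = -0.677701, cos φ = 0.735337, sin λ = 0.150856, cos λ = -0.988556.
North component: ΔN = −sin φ cos λ·ΔX − sin φ sin λ·ΔY + cos φ·ΔZ = −(-0.677701)(-0.988556)(-621) − (-0.677701)(0.150856)(518) + (0.735337)(-355) = 207.95 m.
1° of latitude spans πR/180 = 111125 m, so Δφ = 207.95 / 111125 × 3600 = 6.737″.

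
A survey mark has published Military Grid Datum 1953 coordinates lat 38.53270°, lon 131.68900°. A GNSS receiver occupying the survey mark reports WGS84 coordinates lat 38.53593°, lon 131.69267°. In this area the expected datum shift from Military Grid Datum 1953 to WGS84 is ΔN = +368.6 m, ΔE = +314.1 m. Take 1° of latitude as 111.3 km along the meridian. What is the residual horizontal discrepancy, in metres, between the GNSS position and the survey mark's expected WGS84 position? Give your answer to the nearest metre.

Observed coordinate differences: Δφ = +0.00323°, Δλ = +0.00367°.
Converting to metres (1° lat = 111300 m, cos φ = 0.782253): observed ΔN = 359.5 m, observed ΔE = 319.5 m.
Subtracting the expected shift leaves a residual of 359.5 − (368.6) = -9.1 m north and 319.5 − (314.1) = 5.4 m east.
Residual distance = √((-9.1)² + 5.4²) = 10.6 m.

11 m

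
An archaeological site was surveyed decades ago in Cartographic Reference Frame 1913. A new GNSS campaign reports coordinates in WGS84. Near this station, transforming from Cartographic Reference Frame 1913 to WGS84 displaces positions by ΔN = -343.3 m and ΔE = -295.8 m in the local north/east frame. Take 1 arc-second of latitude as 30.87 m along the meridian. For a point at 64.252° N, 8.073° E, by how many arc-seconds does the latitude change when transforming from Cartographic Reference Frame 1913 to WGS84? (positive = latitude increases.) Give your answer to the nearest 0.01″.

Δφ = -11.12″

1″ of latitude = 30.87 m, so Δφ = -343.3 / 30.87 = -11.121″.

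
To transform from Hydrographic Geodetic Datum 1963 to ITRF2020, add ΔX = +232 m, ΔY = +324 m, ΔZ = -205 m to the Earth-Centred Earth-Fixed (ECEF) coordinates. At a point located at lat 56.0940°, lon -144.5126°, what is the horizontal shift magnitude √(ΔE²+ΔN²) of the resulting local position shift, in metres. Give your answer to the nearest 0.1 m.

At φ = 56.0940°, λ = -144.5126°: sin φ = 0.829954, cos φ = 0.557832, sin λ = -0.580524, cos λ = -0.814243.
ΔE = −sin λ·ΔX + cos λ·ΔY = −(-0.580524)·(232) + (-0.814243)·(324) = -129.13 m.
ΔN = −sin φ cos λ·ΔX − sin φ sin λ·ΔY + cos φ·ΔZ = −(0.829954)(-0.814243)(232) − (0.829954)(-0.580524)(324) + (0.557832)(-205) = 198.53 m.
Horizontal magnitude = √(ΔE² + ΔN²) = √((-129.13)² + 198.53²) = 236.83 m.

236.8 m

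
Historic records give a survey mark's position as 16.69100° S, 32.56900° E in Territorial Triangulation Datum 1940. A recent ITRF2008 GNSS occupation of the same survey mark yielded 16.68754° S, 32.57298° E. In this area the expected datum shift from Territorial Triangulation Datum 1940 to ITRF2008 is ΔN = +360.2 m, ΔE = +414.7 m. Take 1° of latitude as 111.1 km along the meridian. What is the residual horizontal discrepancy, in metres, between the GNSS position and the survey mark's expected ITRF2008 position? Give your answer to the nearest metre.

26 m

Observed coordinate differences: Δφ = +0.00346°, Δλ = +0.00398°.
Converting to metres (1° lat = 111100 m, cos φ = 0.957868): observed ΔN = 384.4 m, observed ΔE = 423.5 m.
Subtracting the expected shift leaves a residual of 384.4 − (360.2) = 24.2 m north and 423.5 − (414.7) = 8.8 m east.
Residual distance = √(24.2² + 8.8²) = 25.8 m.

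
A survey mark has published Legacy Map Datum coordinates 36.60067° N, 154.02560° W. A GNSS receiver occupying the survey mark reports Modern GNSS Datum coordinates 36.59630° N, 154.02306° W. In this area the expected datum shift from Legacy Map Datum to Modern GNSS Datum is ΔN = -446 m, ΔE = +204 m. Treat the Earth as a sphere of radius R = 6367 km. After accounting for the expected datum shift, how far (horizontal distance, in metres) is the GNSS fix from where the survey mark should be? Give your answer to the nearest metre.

Observed coordinate differences: Δφ = -0.00437°, Δλ = +0.00254°.
Converting to metres (1° lat = 111125 m, cos φ = 0.802811): observed ΔN = -485.6 m, observed ΔE = 226.6 m.
Subtracting the expected shift leaves a residual of -485.6 − (-446) = -39.6 m north and 226.6 − (204) = 22.6 m east.
Residual distance = √((-39.6)² + 22.6²) = 45.6 m.

46 m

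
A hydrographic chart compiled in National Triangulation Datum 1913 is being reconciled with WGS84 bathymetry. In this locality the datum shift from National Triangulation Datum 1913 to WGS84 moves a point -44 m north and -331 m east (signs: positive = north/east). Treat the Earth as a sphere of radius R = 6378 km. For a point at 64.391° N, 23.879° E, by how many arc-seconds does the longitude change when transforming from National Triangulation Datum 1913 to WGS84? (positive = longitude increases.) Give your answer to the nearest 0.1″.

At latitude 64.391°, cos φ = 0.432227.
One radian of longitude at latitude φ spans R cos φ, so Δλ = ΔE / (R cos φ) = -331.0 / (6378000 × 0.432227) = -1.2007e-04 rad = -24.766″.

Δλ = -24.8″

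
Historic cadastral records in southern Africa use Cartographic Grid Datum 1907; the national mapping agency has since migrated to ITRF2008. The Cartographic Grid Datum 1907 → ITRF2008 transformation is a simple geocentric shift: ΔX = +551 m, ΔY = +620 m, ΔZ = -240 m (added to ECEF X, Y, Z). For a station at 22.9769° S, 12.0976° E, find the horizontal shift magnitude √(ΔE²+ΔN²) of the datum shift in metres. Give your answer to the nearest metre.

492 m

At φ = -22.9769°, λ = 12.0976°: sin φ = -0.390360, cos φ = 0.920662, sin λ = 0.209578, cos λ = 0.977792.
ΔE = −sin λ·ΔX + cos λ·ΔY = −(0.209578)·(551) + (0.977792)·(620) = 490.75 m.
ΔN = −sin φ cos λ·ΔX − sin φ sin λ·ΔY + cos φ·ΔZ = −(-0.390360)(0.977792)(551) − (-0.390360)(0.209578)(620) + (0.920662)(-240) = 40.08 m.
Horizontal magnitude = √(ΔE² + ΔN²) = √(490.75² + 40.08²) = 492.39 m.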